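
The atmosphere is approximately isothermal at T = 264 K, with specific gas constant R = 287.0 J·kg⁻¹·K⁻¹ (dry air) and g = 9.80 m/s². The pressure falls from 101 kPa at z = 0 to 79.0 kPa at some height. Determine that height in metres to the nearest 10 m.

z ≈ 1900 m

Scale height: H = RT/g = 287.0 × 264 / 9.80 = 7731.4 m.
Invert the barometric formula: z = H ln(P₀/P).
P₀/P = 101/79.0 = 1.2785; ln(1.2785) = 0.24569.
z = 7731.4 × 0.24569 = 1899.5 m.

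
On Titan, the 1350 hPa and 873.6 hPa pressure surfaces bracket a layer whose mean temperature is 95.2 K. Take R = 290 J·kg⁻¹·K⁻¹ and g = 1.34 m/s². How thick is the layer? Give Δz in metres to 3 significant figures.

Δz ≈ 8970 m

Hypsometric equation: Δz = (R T̄/g) ln(P₁/P₂).
R T̄/g = 290 × 95.2 / 1.34 = 20603 m.
ln(1350/873.6) = ln(1.5453) = 0.43522.
Δz = 20603 × 0.43522 = 8966.8 m.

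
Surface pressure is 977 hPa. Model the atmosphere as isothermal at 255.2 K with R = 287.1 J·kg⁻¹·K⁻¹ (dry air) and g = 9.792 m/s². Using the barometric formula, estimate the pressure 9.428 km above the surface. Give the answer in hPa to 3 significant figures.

P ≈ 277 hPa

Scale height: H = RT/g = 287.1 × 255.2 / 9.792 = 7482.4 m.
Barometric formula: P = P₀ exp(−z/H).
z/H = 9428.0/7482.4 = 1.2600; exp(−1.2600) = 0.28365.
P = 977 × 0.28365 = 277.13 hPa.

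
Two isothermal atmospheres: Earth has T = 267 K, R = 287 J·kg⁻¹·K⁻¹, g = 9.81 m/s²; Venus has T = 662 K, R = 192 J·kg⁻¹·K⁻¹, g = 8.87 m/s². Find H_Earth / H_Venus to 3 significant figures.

H = RT/g for each body.
H_Earth = 287 × 267 / 9.81 = 7811.3 m.
H_Venus = 192 × 662 / 8.87 = 14330 m.
H_Earth/H_Venus = 7811.3/14330 = 0.54510.

H_Earth/H_Venus ≈ 0.545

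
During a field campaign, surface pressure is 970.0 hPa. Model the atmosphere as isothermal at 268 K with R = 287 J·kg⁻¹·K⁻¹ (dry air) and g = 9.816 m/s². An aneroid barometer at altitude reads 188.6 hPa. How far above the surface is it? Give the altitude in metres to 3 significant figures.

z ≈ 12800 m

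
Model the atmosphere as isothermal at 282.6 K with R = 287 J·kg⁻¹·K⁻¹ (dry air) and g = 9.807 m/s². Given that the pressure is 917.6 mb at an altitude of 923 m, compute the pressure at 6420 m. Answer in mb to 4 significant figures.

P ≈ 472.1 mb

Scale height: H = RT/g = 287 × 282.6 / 9.807 = 8270.2 m.
Between two levels, P₂ = P₁ exp(−Δz/H) with Δz = z₂ − z₁.
Δz = 6420.0 − 923.00 = 5497.0 m; Δz/H = 5497.0/8270.2 = 0.66468.
P₂ = 917.6 × exp(−0.66468) = 917.6 × 0.51444 = 472.05 mb.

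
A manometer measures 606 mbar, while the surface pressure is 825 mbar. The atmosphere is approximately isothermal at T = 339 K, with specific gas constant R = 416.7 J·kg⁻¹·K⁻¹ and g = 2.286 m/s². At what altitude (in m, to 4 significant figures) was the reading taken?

z ≈ 19060 m

Scale height: H = RT/g = 416.7 × 339 / 2.286 = 61794 m.
Invert the barometric formula: z = H ln(P₀/P).
P₀/P = 825/606 = 1.3614; ln(1.3614) = 0.30851.
z = 61794 × 0.30851 = 19064 m.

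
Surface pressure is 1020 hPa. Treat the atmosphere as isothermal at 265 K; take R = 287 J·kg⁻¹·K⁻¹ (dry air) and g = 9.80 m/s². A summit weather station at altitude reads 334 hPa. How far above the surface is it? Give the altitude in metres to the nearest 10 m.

Scale height: H = RT/g = 287 × 265 / 9.80 = 7760.7 m.
Invert the barometric formula: z = H ln(P₀/P).
P₀/P = 1020/334 = 3.0539; ln(3.0539) = 1.1164.
z = 7760.7 × 1.1164 = 8664.0 m.

z ≈ 8660 m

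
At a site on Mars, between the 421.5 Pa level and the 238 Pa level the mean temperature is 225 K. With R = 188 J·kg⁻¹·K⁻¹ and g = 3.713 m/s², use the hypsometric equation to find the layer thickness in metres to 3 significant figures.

Hypsometric equation: Δz = (R T̄/g) ln(P₁/P₂).
R T̄/g = 188 × 225 / 3.713 = 11392 m.
ln(421.5/238) = ln(1.7710) = 0.57154.
Δz = 11392 × 0.57154 = 6511.0 m.

Δz ≈ 6510 m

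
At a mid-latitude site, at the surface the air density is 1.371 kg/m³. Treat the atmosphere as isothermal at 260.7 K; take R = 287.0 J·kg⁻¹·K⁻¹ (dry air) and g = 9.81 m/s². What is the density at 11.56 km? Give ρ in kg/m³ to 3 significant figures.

Scale height: H = RT/g = 287.0 × 260.7 / 9.81 = 7627.0 m.
In an isothermal atmosphere, density decays like pressure: ρ = ρ₀ exp(−z/H).
z/H = 11560/7627.0 = 1.5157; exp(−1.5157) = 0.21965.
ρ = 1.371 × 0.21965 = 0.30114 kg/m³.

ρ ≈ 0.301 kg/m³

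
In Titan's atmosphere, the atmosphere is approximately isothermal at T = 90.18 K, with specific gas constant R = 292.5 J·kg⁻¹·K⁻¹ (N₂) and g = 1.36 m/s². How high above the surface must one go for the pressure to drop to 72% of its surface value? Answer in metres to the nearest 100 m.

z ≈ 6400 m

Scale height: H = RT/g = 292.5 × 90.18 / 1.36 = 19395 m.
Set P/P₀ = exp(−z/H) = 0.72, so z = −H ln(0.72).
−ln(0.72) = 0.32850; z = 19395 × 0.32850 = 6371.3 m.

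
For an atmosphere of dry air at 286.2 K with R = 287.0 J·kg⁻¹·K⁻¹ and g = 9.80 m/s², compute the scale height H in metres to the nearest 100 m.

The scale height of an isothermal atmosphere is H = RT/g.
H = 287.0 × 286.2 / 9.80 = 82139/9.80 = 8381.5 m.

H ≈ 8400 m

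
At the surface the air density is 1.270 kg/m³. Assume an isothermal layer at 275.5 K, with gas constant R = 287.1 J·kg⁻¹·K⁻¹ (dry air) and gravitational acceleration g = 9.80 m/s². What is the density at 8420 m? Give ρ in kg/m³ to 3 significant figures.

ρ ≈ 0.447 kg/m³

Scale height: H = RT/g = 287.1 × 275.5 / 9.80 = 8071.0 m.
In an isothermal atmosphere, density decays like pressure: ρ = ρ₀ exp(−z/H).
z/H = 8420.0/8071.0 = 1.0432; exp(−1.0432) = 0.35233.
ρ = 1.270 × 0.35233 = 0.44746 kg/m³.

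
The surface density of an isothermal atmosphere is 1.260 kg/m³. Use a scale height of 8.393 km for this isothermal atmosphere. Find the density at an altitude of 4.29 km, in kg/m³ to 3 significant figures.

ρ ≈ 0.756 kg/m³

In an isothermal atmosphere, density decays like pressure: ρ = ρ₀ exp(−z/H).
z/H = 4290.0/8393.0 = 0.51114; exp(−0.51114) = 0.59981.
ρ = 1.260 × 0.59981 = 0.75576 kg/m³.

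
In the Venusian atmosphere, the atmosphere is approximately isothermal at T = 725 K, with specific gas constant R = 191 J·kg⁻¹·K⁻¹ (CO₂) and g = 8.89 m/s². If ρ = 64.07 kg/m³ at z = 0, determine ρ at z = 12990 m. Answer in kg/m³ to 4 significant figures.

ρ ≈ 27.83 kg/m³

Scale height: H = RT/g = 191 × 725 / 8.89 = 15576 m.
In an isothermal atmosphere, density decays like pressure: ρ = ρ₀ exp(−z/H).
z/H = 12990/15576 = 0.83398; exp(−0.83398) = 0.43432.
ρ = 64.07 × 0.43432 = 27.827 kg/m³.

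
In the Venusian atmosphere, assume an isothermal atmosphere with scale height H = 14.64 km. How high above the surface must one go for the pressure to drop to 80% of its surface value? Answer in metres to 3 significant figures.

Set P/P₀ = exp(−z/H) = 0.8, so z = −H ln(0.8).
−ln(0.8) = 0.22314; z = 14640 × 0.22314 = 3266.8 m.

z ≈ 3270 m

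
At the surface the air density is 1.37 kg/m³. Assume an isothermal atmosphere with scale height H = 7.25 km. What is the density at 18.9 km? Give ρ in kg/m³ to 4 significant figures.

ρ ≈ 0.1011 kg/m³

In an isothermal atmosphere, density decays like pressure: ρ = ρ₀ exp(−z/H).
z/H = 18900/7250.0 = 2.6069; exp(−2.6069) = 0.073763.
ρ = 1.37 × 0.073763 = 0.10106 kg/m³.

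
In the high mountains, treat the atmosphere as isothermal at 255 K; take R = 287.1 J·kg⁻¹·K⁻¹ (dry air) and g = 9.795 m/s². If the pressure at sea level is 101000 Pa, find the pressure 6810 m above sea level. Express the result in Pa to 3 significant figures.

Scale height: H = RT/g = 287.1 × 255 / 9.795 = 7474.3 m.
Barometric formula: P = P₀ exp(−z/H).
z/H = 6810.0/7474.3 = 0.91112; exp(−0.91112) = 0.40207.
P = 101000 × 0.40207 = 40609 Pa.

P ≈ 40600 Pa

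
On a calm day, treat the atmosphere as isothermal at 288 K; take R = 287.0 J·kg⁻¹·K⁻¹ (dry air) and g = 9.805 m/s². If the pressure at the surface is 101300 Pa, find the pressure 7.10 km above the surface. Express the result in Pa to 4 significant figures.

P ≈ 43630 Pa

Scale height: H = RT/g = 287.0 × 288 / 9.805 = 8430.0 m.
Barometric formula: P = P₀ exp(−z/H).
z/H = 7100.0/8430.0 = 0.84223; exp(−0.84223) = 0.43075.
P = 101300 × 0.43075 = 43635 Pa.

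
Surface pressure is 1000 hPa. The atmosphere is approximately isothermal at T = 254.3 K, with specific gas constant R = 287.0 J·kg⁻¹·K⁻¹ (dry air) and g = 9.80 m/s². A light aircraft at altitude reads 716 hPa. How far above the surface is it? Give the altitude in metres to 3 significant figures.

z ≈ 2490 m

Scale height: H = RT/g = 287.0 × 254.3 / 9.80 = 7447.4 m.
Invert the barometric formula: z = H ln(P₀/P).
P₀/P = 1000/716 = 1.3966; ln(1.3966) = 0.33404.
z = 7447.4 × 0.33404 = 2487.7 m.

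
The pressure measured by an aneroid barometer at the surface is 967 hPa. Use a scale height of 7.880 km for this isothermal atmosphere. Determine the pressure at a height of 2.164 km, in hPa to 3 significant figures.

P ≈ 735 hPa

Barometric formula: P = P₀ exp(−z/H).
z/H = 2164.0/7880.0 = 0.27462; exp(−0.27462) = 0.75986.
P = 967 × 0.75986 = 734.78 hPa.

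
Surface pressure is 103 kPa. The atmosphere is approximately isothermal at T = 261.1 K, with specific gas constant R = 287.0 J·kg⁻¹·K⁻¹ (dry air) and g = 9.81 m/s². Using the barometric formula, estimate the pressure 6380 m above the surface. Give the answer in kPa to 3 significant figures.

Scale height: H = RT/g = 287.0 × 261.1 / 9.81 = 7638.7 m.
Barometric formula: P = P₀ exp(−z/H).
z/H = 6380.0/7638.7 = 0.83522; exp(−0.83522) = 0.43378.
P = 103 × 0.43378 = 44.679 kPa.

P ≈ 44.7 kPa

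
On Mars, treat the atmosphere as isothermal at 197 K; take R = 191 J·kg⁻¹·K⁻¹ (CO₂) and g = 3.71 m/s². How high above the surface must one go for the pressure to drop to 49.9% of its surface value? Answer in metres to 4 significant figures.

Scale height: H = RT/g = 191 × 197 / 3.71 = 10142 m.
Set P/P₀ = exp(−z/H) = 0.499, so z = −H ln(0.499).
−ln(0.499) = 0.69515; z = 10142 × 0.69515 = 7050.2 m.

z ≈ 7050 m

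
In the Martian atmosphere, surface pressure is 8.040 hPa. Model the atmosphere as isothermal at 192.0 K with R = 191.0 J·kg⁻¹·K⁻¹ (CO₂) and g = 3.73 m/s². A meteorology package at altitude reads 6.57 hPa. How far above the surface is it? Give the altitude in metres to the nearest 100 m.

z ≈ 2000 m

Scale height: H = RT/g = 191.0 × 192.0 / 3.73 = 9831.6 m.
Invert the barometric formula: z = H ln(P₀/P).
P₀/P = 8.040/6.57 = 1.2237; ln(1.2237) = 0.20188.
z = 9831.6 × 0.20188 = 1984.8 m.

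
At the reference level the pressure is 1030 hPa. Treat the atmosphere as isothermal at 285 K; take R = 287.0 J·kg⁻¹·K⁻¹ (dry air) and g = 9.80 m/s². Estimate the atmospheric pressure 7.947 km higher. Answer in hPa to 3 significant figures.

P ≈ 397 hPa

Scale height: H = RT/g = 287.0 × 285 / 9.80 = 8346.4 m.
Barometric formula: P = P₀ exp(−z/H).
z/H = 7947.0/8346.4 = 0.95215; exp(−0.95215) = 0.38591.
P = 1030 × 0.38591 = 397.49 hPa.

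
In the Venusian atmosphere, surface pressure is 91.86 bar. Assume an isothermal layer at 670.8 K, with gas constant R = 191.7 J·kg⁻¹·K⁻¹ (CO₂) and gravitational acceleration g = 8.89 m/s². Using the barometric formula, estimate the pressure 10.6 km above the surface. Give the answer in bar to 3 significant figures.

P ≈ 44.1 bar

Scale height: H = RT/g = 191.7 × 670.8 / 8.89 = 14465 m.
Barometric formula: P = P₀ exp(−z/H).
z/H = 10600/14465 = 0.73280; exp(−0.73280) = 0.48056.
P = 91.86 × 0.48056 = 44.144 bar.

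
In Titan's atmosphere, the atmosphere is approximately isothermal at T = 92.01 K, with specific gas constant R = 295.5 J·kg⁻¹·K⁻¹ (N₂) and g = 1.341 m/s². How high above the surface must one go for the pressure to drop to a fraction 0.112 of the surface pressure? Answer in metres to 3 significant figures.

Scale height: H = RT/g = 295.5 × 92.01 / 1.341 = 20275 m.
Set P/P₀ = exp(−z/H) = 0.112, so z = −H ln(0.112).
−ln(0.112) = 2.1893; z = 20275 × 2.1893 = 44388 m.

z ≈ 44400 m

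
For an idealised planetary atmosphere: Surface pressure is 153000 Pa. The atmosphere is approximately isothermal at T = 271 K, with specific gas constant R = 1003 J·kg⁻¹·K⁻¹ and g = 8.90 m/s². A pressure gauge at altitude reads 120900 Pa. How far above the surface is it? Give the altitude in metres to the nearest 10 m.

Scale height: H = RT/g = 1003 × 271 / 8.90 = 30541 m.
Invert the barometric formula: z = H ln(P₀/P).
P₀/P = 153000/120900 = 1.2655; ln(1.2655) = 0.23547.
z = 30541 × 0.23547 = 7191.5 m.

z ≈ 7190 m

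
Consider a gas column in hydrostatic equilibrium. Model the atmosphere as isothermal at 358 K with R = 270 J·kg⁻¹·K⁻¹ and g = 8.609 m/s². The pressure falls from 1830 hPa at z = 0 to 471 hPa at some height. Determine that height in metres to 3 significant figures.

z ≈ 15200 m

Scale height: H = RT/g = 270 × 358 / 8.609 = 11228 m.
Invert the barometric formula: z = H ln(P₀/P).
P₀/P = 1830/471 = 3.8854; ln(3.8854) = 1.3572.
z = 11228 × 1.3572 = 15239 m.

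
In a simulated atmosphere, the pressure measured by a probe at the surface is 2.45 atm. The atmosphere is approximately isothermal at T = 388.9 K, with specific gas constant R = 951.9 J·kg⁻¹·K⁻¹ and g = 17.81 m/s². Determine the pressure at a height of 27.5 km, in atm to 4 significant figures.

Scale height: H = RT/g = 951.9 × 388.9 / 17.81 = 20786 m.
Barometric formula: P = P₀ exp(−z/H).
z/H = 27500/20786 = 1.3230; exp(−1.3230) = 0.26634.
P = 2.45 × 0.26634 = 0.65253 atm.

P ≈ 0.6525 atm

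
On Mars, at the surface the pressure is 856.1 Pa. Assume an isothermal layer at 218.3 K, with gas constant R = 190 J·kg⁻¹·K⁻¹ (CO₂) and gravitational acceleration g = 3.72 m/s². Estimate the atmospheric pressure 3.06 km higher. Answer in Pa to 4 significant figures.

P ≈ 650.6 Pa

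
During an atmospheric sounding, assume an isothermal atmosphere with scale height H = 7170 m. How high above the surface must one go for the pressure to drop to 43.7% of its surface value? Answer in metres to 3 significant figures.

z ≈ 5940 m

Set P/P₀ = exp(−z/H) = 0.437, so z = −H ln(0.437).
−ln(0.437) = 0.82782; z = 7170.0 × 0.82782 = 5935.5 m.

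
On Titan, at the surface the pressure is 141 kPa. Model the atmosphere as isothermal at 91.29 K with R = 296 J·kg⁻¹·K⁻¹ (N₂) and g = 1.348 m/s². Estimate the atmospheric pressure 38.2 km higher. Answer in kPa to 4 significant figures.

P ≈ 20.97 kPa

Scale height: H = RT/g = 296 × 91.29 / 1.348 = 20046 m.
Barometric formula: P = P₀ exp(−z/H).
z/H = 38200/20046 = 1.9056; exp(−1.9056) = 0.14873.
P = 141 × 0.14873 = 20.971 kPa.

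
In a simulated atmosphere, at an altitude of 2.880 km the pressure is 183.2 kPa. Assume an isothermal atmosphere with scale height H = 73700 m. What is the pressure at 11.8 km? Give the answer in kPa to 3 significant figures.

Between two levels, P₂ = P₁ exp(−Δz/H) with Δz = z₂ − z₁.
Δz = 11800 − 2880.0 = 8920.0 m; Δz/H = 8920.0/73700 = 0.12103.
P₂ = 183.2 × exp(−0.12103) = 183.2 × 0.88601 = 162.32 kPa.

P ≈ 162 kPa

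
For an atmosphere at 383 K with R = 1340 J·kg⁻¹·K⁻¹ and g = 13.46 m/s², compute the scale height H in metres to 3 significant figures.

H ≈ 38100 m

The scale height of an isothermal atmosphere is H = RT/g.
H = 1340 × 383 / 13.46 = 513220/13.46 = 38129 m.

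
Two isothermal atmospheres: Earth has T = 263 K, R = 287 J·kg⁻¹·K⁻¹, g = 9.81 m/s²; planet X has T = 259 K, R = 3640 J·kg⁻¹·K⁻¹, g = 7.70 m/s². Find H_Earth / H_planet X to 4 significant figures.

H = RT/g for each body.
H_Earth = 287 × 263 / 9.81 = 7694.3 m.
H_planet X = 3640 × 259 / 7.70 = 122440 m.
H_Earth/H_planet X = 7694.3/122440 = 0.062841.

H_Earth/H_planet X ≈ 0.06284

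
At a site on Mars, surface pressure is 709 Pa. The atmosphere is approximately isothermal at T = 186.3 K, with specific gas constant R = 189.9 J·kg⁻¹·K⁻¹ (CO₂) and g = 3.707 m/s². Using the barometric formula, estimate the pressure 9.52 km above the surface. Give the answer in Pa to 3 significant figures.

Scale height: H = RT/g = 189.9 × 186.3 / 3.707 = 9543.7 m.
Barometric formula: P = P₀ exp(−z/H).
z/H = 9520.0/9543.7 = 0.99752; exp(−0.99752) = 0.36879.
P = 709 × 0.36879 = 261.47 Pa.

P ≈ 261 Pa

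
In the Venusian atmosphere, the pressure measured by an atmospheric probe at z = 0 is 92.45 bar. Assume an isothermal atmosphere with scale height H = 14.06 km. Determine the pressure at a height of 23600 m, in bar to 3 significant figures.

P ≈ 17.3 bar

Barometric formula: P = P₀ exp(−z/H).
z/H = 23600/14060 = 1.6785; exp(−1.6785) = 0.18665.
P = 92.45 × 0.18665 = 17.256 bar.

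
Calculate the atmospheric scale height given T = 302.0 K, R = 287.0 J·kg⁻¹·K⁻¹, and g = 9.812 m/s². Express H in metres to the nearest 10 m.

H ≈ 8830 m

The scale height of an isothermal atmosphere is H = RT/g.
H = 287.0 × 302.0 / 9.812 = 86674/9.812 = 8833.5 m.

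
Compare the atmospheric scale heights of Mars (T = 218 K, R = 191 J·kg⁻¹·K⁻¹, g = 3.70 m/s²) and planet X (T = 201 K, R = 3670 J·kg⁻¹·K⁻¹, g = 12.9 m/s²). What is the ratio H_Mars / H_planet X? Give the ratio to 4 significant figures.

H = RT/g for each body.
H_Mars = 191 × 218 / 3.70 = 11254 m.
H_planet X = 3670 × 201 / 12.9 = 57184 m.
H_Mars/H_planet X = 11254/57184 = 0.19680.

H_Mars/H_planet X ≈ 0.1968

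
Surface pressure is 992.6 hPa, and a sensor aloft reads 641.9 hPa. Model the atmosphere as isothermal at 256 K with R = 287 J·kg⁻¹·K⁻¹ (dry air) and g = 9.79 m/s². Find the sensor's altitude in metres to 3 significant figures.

Scale height: H = RT/g = 287 × 256 / 9.79 = 7504.8 m.
Invert the barometric formula: z = H ln(P₀/P).
P₀/P = 992.6/641.9 = 1.5463; ln(1.5463) = 0.43586.
z = 7504.8 × 0.43586 = 3271.0 m.

z ≈ 3270 m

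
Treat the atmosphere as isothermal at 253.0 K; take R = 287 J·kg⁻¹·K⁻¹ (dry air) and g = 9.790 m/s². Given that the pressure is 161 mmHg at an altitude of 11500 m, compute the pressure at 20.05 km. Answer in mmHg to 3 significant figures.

P ≈ 50.8 mmHg

Scale height: H = RT/g = 287 × 253.0 / 9.790 = 7416.9 m.
Between two levels, P₂ = P₁ exp(−Δz/H) with Δz = z₂ − z₁.
Δz = 20050 − 11500 = 8550.0 m; Δz/H = 8550.0/7416.9 = 1.1528.
P₂ = 161 × exp(−1.1528) = 161 × 0.31575 = 50.836 mmHg.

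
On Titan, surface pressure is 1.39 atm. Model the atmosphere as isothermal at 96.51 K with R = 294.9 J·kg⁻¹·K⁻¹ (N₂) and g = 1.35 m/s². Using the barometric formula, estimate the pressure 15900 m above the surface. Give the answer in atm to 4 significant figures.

Scale height: H = RT/g = 294.9 × 96.51 / 1.35 = 21082 m.
Barometric formula: P = P₀ exp(−z/H).
z/H = 15900/21082 = 0.75420; exp(−0.75420) = 0.47039.
P = 1.39 × 0.47039 = 0.65384 atm.

P ≈ 0.6538 atm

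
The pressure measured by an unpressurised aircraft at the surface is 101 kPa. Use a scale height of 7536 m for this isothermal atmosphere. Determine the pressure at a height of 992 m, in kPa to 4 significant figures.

P ≈ 88.54 kPa

Barometric formula: P = P₀ exp(−z/H).
z/H = 992.00/7536.0 = 0.13163; exp(−0.13163) = 0.87667.
P = 101 × 0.87667 = 88.544 kPa.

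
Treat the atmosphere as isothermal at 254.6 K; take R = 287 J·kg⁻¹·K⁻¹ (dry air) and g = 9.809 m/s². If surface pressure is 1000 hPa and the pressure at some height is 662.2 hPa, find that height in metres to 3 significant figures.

z ≈ 3070 m

Scale height: H = RT/g = 287 × 254.6 / 9.809 = 7449.3 m.
Invert the barometric formula: z = H ln(P₀/P).
P₀/P = 1000/662.2 = 1.5101; ln(1.5101) = 0.41218.
z = 7449.3 × 0.41218 = 3070.5 m.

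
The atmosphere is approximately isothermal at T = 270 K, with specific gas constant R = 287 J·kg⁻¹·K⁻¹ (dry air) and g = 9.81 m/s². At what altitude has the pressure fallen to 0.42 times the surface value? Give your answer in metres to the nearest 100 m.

z ≈ 6900 m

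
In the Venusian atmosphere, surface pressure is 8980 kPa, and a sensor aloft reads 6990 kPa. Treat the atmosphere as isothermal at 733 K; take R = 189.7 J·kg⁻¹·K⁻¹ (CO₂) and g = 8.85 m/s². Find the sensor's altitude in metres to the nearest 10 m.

Scale height: H = RT/g = 189.7 × 733 / 8.85 = 15712 m.
Invert the barometric formula: z = H ln(P₀/P).
P₀/P = 8980/6990 = 1.2847; ln(1.2847) = 0.25053.
z = 15712 × 0.25053 = 3936.3 m.

z ≈ 3940 m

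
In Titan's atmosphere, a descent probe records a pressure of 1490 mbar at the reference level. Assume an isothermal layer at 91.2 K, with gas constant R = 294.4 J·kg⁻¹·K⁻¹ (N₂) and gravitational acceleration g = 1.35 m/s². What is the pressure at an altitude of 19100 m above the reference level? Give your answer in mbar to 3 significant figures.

Scale height: H = RT/g = 294.4 × 91.2 / 1.35 = 19888 m.
Barometric formula: P = P₀ exp(−z/H).
z/H = 19100/19888 = 0.96038; exp(−0.96038) = 0.38275.
P = 1490 × 0.38275 = 570.30 mbar.

P ≈ 570 mbar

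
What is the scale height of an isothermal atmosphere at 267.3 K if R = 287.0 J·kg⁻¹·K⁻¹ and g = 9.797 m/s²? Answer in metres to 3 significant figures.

The scale height of an isothermal atmosphere is H = RT/g.
H = 287.0 × 267.3 / 9.797 = 76715/9.797 = 7830.5 m.

H ≈ 7830 m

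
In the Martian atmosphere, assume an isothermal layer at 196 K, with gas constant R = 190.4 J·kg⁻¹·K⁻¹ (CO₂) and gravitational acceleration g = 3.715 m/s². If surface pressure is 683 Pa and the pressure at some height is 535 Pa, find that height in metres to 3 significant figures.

Scale height: H = RT/g = 190.4 × 196 / 3.715 = 10045 m.
Invert the barometric formula: z = H ln(P₀/P).
P₀/P = 683/535 = 1.2766; ln(1.2766) = 0.24420.
z = 10045 × 0.24420 = 2453.0 m.

z ≈ 2450 m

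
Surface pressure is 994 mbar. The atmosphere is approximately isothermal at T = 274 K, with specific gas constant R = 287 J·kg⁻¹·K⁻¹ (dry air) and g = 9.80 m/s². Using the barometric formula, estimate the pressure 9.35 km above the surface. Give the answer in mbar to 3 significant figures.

P ≈ 310 mbar

Scale height: H = RT/g = 287 × 274 / 9.80 = 8024.3 m.
Barometric formula: P = P₀ exp(−z/H).
z/H = 9350.0/8024.3 = 1.1652; exp(−1.1652) = 0.31186.
P = 994 × 0.31186 = 309.99 mbar.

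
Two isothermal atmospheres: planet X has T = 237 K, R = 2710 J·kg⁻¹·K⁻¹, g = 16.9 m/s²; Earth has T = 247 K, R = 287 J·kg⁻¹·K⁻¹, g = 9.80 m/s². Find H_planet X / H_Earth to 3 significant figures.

H_planet X/H_Earth ≈ 5.25

H = RT/g for each body.
H_planet X = 2710 × 237 / 16.9 = 38004 m.
H_Earth = 287 × 247 / 9.80 = 7233.6 m.
H_planet X/H_Earth = 38004/7233.6 = 5.2538.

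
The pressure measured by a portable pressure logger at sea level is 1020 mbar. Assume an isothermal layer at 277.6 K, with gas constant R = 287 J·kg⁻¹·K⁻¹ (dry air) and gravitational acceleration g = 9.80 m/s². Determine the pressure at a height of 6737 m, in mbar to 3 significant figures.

P ≈ 445 mbar

Scale height: H = RT/g = 287 × 277.6 / 9.80 = 8129.7 m.
Barometric formula: P = P₀ exp(−z/H).
z/H = 6737.0/8129.7 = 0.82869; exp(−0.82869) = 0.43662.
P = 1020 × 0.43662 = 445.35 mbar.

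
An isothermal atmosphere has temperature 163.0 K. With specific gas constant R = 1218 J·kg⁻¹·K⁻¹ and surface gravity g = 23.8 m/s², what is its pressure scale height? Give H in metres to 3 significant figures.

H ≈ 8340 m

The scale height of an isothermal atmosphere is H = RT/g.
H = 1218 × 163.0 / 23.8 = 198530/23.8 = 8341.6 m.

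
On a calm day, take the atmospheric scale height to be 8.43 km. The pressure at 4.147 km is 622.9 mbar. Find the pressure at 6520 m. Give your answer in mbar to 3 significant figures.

Between two levels, P₂ = P₁ exp(−Δz/H) with Δz = z₂ − z₁.
Δz = 6520.0 − 4147.0 = 2373.0 m; Δz/H = 2373.0/8430.0 = 0.28149.
P₂ = 622.9 × exp(−0.28149) = 622.9 × 0.75466 = 470.08 mbar.

P ≈ 470 mbar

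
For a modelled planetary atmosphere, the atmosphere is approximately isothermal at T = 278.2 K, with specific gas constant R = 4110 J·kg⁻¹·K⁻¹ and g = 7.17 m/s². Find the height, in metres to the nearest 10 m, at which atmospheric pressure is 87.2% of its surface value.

z ≈ 21840 m

Scale height: H = RT/g = 4110 × 278.2 / 7.17 = 159470 m.
Set P/P₀ = exp(−z/H) = 0.872, so z = −H ln(0.872).
−ln(0.872) = 0.13697; z = 159470 × 0.13697 = 21843 m.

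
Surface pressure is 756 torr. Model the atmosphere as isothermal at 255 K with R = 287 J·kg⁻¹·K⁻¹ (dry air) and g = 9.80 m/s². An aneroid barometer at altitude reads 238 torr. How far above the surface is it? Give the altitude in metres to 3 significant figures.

Scale height: H = RT/g = 287 × 255 / 9.80 = 7467.9 m.
Invert the barometric formula: z = H ln(P₀/P).
P₀/P = 756/238 = 3.1765; ln(3.1765) = 1.1558.
z = 7467.9 × 1.1558 = 8631.4 m.

z ≈ 8630 m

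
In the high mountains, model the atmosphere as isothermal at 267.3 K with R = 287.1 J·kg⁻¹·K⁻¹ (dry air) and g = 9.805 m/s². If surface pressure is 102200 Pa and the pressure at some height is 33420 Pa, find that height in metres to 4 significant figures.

Scale height: H = RT/g = 287.1 × 267.3 / 9.805 = 7826.8 m.
Invert the barometric formula: z = H ln(P₀/P).
P₀/P = 102200/33420 = 3.0580; ln(3.0580) = 1.1178.
z = 7826.8 × 1.1178 = 8748.8 m.

z ≈ 8749 m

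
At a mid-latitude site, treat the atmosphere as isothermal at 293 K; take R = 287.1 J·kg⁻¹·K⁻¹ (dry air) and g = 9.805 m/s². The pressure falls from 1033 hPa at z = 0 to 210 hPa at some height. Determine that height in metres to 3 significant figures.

z ≈ 13700 m

Scale height: H = RT/g = 287.1 × 293 / 9.805 = 8579.3 m.
Invert the barometric formula: z = H ln(P₀/P).
P₀/P = 1033/210 = 4.9190; ln(4.9190) = 1.5931.
z = 8579.3 × 1.5931 = 13668 m.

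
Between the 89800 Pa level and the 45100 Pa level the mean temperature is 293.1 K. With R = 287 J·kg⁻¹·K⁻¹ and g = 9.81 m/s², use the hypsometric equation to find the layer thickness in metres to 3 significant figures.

Hypsometric equation: Δz = (R T̄/g) ln(P₁/P₂).
R T̄/g = 287 × 293.1 / 9.81 = 8574.9 m.
ln(89800/45100) = ln(1.9911) = 0.68869.
Δz = 8574.9 × 0.68869 = 5905.4 m.

Δz ≈ 5910 m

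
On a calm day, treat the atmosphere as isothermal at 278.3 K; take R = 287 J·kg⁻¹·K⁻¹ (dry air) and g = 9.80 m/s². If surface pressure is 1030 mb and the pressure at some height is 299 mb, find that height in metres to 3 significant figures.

Scale height: H = RT/g = 287 × 278.3 / 9.80 = 8150.2 m.
Invert the barometric formula: z = H ln(P₀/P).
P₀/P = 1030/299 = 3.4448; ln(3.4448) = 1.2369.
z = 8150.2 × 1.2369 = 10081 m.

z ≈ 10100 m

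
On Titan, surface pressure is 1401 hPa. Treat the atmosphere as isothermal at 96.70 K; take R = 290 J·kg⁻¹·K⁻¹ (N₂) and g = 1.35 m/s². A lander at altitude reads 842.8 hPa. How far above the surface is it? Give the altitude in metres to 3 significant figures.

z ≈ 10600 m

Scale height: H = RT/g = 290 × 96.70 / 1.35 = 20773 m.
Invert the barometric formula: z = H ln(P₀/P).
P₀/P = 1401/842.8 = 1.6623; ln(1.6623) = 0.50820.
z = 20773 × 0.50820 = 10557 m.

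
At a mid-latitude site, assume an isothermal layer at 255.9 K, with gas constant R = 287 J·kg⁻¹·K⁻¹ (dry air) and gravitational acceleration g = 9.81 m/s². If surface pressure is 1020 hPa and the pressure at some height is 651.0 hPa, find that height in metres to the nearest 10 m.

Scale height: H = RT/g = 287 × 255.9 / 9.81 = 7486.6 m.
Invert the barometric formula: z = H ln(P₀/P).
P₀/P = 1020/651.0 = 1.5668; ln(1.5668) = 0.44904.
z = 7486.6 × 0.44904 = 3361.8 m.

z ≈ 3360 m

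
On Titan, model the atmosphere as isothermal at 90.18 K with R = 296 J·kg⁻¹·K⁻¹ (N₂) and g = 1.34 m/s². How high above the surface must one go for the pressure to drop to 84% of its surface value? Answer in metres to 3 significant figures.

z ≈ 3470 m

Scale height: H = RT/g = 296 × 90.18 / 1.34 = 19920 m.
Set P/P₀ = exp(−z/H) = 0.84, so z = −H ln(0.84).
−ln(0.84) = 0.17435; z = 19920 × 0.17435 = 3473.1 m.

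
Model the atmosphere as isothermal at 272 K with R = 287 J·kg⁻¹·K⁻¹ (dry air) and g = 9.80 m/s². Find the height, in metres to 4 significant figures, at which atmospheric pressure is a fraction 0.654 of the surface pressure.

Scale height: H = RT/g = 287 × 272 / 9.80 = 7965.7 m.
Set P/P₀ = exp(−z/H) = 0.654, so z = −H ln(0.654).
−ln(0.654) = 0.42465; z = 7965.7 × 0.42465 = 3382.6 m.

z ≈ 3383 m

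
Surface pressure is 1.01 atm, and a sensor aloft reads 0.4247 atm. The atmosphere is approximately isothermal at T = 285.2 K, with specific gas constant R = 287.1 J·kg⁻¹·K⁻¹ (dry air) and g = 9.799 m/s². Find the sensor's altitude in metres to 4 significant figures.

z ≈ 7239 m

Scale height: H = RT/g = 287.1 × 285.2 / 9.799 = 8356.0 m.
Invert the barometric formula: z = H ln(P₀/P).
P₀/P = 1.01/0.4247 = 2.3781; ln(2.3781) = 0.86630.
z = 8356.0 × 0.86630 = 7238.8 m.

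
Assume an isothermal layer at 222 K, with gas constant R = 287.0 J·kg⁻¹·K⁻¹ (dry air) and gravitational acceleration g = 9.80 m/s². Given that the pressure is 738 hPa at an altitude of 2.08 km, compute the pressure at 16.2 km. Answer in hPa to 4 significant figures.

P ≈ 84.11 hPa

Scale height: H = RT/g = 287.0 × 222 / 9.80 = 6501.4 m.
Between two levels, P₂ = P₁ exp(−Δz/H) with Δz = z₂ − z₁.
Δz = 16200 − 2080.0 = 14120 m; Δz/H = 14120/6501.4 = 2.1718.
P₂ = 738 × exp(−2.1718) = 738 × 0.11397 = 84.110 hPa.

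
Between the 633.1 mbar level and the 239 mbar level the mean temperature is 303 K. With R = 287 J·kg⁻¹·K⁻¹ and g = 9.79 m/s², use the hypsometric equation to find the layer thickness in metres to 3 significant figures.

Δz ≈ 8650 m

Hypsometric equation: Δz = (R T̄/g) ln(P₁/P₂).
R T̄/g = 287 × 303 / 9.79 = 8882.6 m.
ln(633.1/239) = ln(2.6490) = 0.97418.
Δz = 8882.6 × 0.97418 = 8653.3 m.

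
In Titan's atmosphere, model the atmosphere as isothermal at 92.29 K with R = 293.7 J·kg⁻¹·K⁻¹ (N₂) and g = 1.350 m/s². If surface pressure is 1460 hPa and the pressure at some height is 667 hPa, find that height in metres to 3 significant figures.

z ≈ 15700 m

Scale height: H = RT/g = 293.7 × 92.29 / 1.350 = 20078 m.
Invert the barometric formula: z = H ln(P₀/P).
P₀/P = 1460/667 = 2.1889; ln(2.1889) = 0.78340.
z = 20078 × 0.78340 = 15729 m.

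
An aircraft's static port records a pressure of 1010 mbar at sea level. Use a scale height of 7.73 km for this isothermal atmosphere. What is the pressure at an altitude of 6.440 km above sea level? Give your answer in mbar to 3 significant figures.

P ≈ 439 mbar

Barometric formula: P = P₀ exp(−z/H).
z/H = 6440.0/7730.0 = 0.83312; exp(−0.83312) = 0.43469.
P = 1010 × 0.43469 = 439.04 mbar.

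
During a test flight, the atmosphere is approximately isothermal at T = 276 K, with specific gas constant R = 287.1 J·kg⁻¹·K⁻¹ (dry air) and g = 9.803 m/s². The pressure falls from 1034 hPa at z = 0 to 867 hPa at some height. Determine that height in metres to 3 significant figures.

z ≈ 1420 m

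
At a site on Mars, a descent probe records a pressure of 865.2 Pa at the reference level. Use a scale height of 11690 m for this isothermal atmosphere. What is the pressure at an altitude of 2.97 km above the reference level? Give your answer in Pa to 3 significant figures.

Barometric formula: P = P₀ exp(−z/H).
z/H = 2970.0/11690 = 0.25406; exp(−0.25406) = 0.77565.
P = 865.2 × 0.77565 = 671.09 Pa.

P ≈ 671 Pa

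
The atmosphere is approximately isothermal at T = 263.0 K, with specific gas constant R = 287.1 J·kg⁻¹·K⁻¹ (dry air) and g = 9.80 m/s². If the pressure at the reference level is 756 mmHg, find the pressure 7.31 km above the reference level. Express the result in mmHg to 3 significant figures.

Scale height: H = RT/g = 287.1 × 263.0 / 9.80 = 7704.8 m.
Barometric formula: P = P₀ exp(−z/H).
z/H = 7310.0/7704.8 = 0.94876; exp(−0.94876) = 0.38722.
P = 756 × 0.38722 = 292.74 mmHg.

P ≈ 293 mmHg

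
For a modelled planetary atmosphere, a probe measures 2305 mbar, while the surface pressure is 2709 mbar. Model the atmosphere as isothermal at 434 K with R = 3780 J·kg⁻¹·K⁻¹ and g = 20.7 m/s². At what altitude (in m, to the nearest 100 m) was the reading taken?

Scale height: H = RT/g = 3780 × 434 / 20.7 = 79252 m.
Invert the barometric formula: z = H ln(P₀/P).
P₀/P = 2709/2305 = 1.1753; ln(1.1753) = 0.16152.
z = 79252 × 0.16152 = 12801 m.

z ≈ 12800 m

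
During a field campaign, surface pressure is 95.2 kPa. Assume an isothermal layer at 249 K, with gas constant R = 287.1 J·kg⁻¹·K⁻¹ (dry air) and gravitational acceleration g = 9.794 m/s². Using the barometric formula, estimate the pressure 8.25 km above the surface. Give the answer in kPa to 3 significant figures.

Scale height: H = RT/g = 287.1 × 249 / 9.794 = 7299.2 m.
Barometric formula: P = P₀ exp(−z/H).
z/H = 8250.0/7299.2 = 1.1303; exp(−1.1303) = 0.32294.
P = 95.2 × 0.32294 = 30.744 kPa.

P ≈ 30.7 kPa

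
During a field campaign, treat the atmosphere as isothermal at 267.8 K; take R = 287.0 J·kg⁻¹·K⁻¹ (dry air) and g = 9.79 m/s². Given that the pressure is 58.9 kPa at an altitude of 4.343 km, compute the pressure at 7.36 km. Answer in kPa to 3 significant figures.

P ≈ 40.1 kPa

Scale height: H = RT/g = 287.0 × 267.8 / 9.79 = 7850.7 m.
Between two levels, P₂ = P₁ exp(−Δz/H) with Δz = z₂ − z₁.
Δz = 7360.0 − 4343.0 = 3017.0 m; Δz/H = 3017.0/7850.7 = 0.38430.
P₂ = 58.9 × exp(−0.38430) = 58.9 × 0.68093 = 40.107 kPa.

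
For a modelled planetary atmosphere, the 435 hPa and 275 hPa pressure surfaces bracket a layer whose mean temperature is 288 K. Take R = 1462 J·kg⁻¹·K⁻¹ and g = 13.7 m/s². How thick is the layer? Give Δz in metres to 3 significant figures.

Δz ≈ 14100 m

Hypsometric equation: Δz = (R T̄/g) ln(P₁/P₂).
R T̄/g = 1462 × 288 / 13.7 = 30734 m.
ln(435/275) = ln(1.5818) = 0.45856.
Δz = 30734 × 0.45856 = 14093 m.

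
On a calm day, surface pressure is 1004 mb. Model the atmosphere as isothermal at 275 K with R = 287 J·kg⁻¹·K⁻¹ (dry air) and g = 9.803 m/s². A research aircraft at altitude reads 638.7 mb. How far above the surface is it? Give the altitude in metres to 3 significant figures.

Scale height: H = RT/g = 287 × 275 / 9.803 = 8051.1 m.
Invert the barometric formula: z = H ln(P₀/P).
P₀/P = 1004/638.7 = 1.5719; ln(1.5719) = 0.45229.
z = 8051.1 × 0.45229 = 3641.4 m.

z ≈ 3640 m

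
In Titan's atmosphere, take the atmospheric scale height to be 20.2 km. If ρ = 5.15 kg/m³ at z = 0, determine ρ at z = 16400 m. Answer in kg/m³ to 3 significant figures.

In an isothermal atmosphere, density decays like pressure: ρ = ρ₀ exp(−z/H).
z/H = 16400/20200 = 0.81188; exp(−0.81188) = 0.44402.
ρ = 5.15 × 0.44402 = 2.2867 kg/m³.

ρ ≈ 2.29 kg/m³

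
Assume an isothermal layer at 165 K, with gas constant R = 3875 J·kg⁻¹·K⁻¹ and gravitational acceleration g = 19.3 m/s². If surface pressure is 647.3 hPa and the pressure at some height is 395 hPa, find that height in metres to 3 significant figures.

z ≈ 16400 m

Scale height: H = RT/g = 3875 × 165 / 19.3 = 33128 m.
Invert the barometric formula: z = H ln(P₀/P).
P₀/P = 647.3/395 = 1.6387; ln(1.6387) = 0.49390.
z = 33128 × 0.49390 = 16362 m.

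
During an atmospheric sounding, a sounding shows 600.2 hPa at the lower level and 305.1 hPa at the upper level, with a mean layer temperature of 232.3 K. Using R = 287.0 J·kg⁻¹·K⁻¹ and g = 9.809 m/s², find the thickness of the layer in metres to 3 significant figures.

Hypsometric equation: Δz = (R T̄/g) ln(P₁/P₂).
R T̄/g = 287.0 × 232.3 / 9.809 = 6796.8 m.
ln(600.2/305.1) = ln(1.9672) = 0.67661.
Δz = 6796.8 × 0.67661 = 4598.8 m.

Δz ≈ 4600 m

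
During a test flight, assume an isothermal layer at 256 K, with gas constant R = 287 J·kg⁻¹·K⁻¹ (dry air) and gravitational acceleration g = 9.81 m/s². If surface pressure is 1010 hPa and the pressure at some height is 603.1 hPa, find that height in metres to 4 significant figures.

Scale height: H = RT/g = 287 × 256 / 9.81 = 7489.5 m.
Invert the barometric formula: z = H ln(P₀/P).
P₀/P = 1010/603.1 = 1.6747; ln(1.6747) = 0.51563.
z = 7489.5 × 0.51563 = 3861.8 m.

z ≈ 3862 m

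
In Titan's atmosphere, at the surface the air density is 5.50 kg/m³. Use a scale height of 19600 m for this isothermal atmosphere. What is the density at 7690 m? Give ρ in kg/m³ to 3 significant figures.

In an isothermal atmosphere, density decays like pressure: ρ = ρ₀ exp(−z/H).
z/H = 7690.0/19600 = 0.39235; exp(−0.39235) = 0.67547.
ρ = 5.50 × 0.67547 = 3.7151 kg/m³.

ρ ≈ 3.72 kg/m³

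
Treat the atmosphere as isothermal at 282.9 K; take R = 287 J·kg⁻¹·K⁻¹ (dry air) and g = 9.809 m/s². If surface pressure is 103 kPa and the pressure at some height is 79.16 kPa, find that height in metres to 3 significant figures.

Scale height: H = RT/g = 287 × 282.9 / 9.809 = 8277.3 m.
Invert the barometric formula: z = H ln(P₀/P).
P₀/P = 103/79.16 = 1.3012; ln(1.3012) = 0.26329.
z = 8277.3 × 0.26329 = 2179.3 m.

z ≈ 2180 m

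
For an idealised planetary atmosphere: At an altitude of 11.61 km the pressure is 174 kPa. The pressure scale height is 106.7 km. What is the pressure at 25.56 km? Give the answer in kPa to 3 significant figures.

P ≈ 153 kPa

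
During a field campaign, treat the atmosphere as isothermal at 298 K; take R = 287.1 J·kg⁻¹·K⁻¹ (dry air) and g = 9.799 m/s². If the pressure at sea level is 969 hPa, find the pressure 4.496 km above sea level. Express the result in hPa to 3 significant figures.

P ≈ 579 hPa

Scale height: H = RT/g = 287.1 × 298 / 9.799 = 8731.1 m.
Barometric formula: P = P₀ exp(−z/H).
z/H = 4496.0/8731.1 = 0.51494; exp(−0.51494) = 0.59754.
P = 969 × 0.59754 = 579.02 hPa.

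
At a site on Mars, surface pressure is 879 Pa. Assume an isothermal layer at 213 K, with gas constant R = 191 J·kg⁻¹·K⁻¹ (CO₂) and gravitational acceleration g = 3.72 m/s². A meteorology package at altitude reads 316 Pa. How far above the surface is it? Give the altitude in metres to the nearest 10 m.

z ≈ 11190 m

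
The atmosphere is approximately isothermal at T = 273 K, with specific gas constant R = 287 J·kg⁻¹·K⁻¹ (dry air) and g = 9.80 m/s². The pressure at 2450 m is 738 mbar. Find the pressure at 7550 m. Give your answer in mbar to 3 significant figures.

Scale height: H = RT/g = 287 × 273 / 9.80 = 7995.0 m.
Between two levels, P₂ = P₁ exp(−Δz/H) with Δz = z₂ − z₁.
Δz = 7550.0 − 2450.0 = 5100.0 m; Δz/H = 5100.0/7995.0 = 0.63790.
P₂ = 738 × exp(−0.63790) = 738 × 0.52840 = 389.96 mbar.

P ≈ 390 mbar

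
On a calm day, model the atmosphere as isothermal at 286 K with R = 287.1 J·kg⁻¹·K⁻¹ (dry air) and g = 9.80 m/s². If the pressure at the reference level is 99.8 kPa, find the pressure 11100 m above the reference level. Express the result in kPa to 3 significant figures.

Scale height: H = RT/g = 287.1 × 286 / 9.80 = 8378.6 m.
Barometric formula: P = P₀ exp(−z/H).
z/H = 11100/8378.6 = 1.3248; exp(−1.3248) = 0.26586.
P = 99.8 × 0.26586 = 26.533 kPa.

P ≈ 26.5 kPa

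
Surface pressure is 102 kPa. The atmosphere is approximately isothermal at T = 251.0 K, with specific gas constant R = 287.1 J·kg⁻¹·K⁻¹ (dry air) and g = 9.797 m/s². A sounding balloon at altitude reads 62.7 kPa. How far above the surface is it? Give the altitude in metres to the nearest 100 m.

z ≈ 3600 m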